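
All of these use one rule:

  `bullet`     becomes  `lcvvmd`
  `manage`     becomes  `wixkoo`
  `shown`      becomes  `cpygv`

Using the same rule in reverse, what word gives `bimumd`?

racket

Shifts by position in bullet: pos 0: b→l (+10), pos 1: u→c (+8), pos 2: l→v (+10), pos 3: l→v (+10), pos 4: e→m (+8), pos 5: t→d (+10) — repeating every 3. It's a Vigenère-style cipher with numeric key [10,8,10]: position i shifts by key[i mod 3].
Reversing it on bimumd: b−10=r, i−8=a, m−10=c, u−10=k, m−8=e, d−10=t.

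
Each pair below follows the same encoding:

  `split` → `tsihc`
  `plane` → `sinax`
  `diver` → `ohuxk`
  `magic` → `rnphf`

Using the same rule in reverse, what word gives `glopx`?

s(18)→t(19) and p(15)→s(18) fit y≡9x+13 (mod 26); the inverse of 9 mod 26 is 3. Each letter's alphabet position (a=0..z=25) is mapped through 9·x+13 mod 26 — an affine cipher.
Reversing it on glopx: g(6)→3·(6−13)≡5=f; l(11)→3·(11−13)≡20=u; o(14)→3·(14−13)≡3=d; p(15)→3·(15−13)≡6=g; x(23)→3·(23−13)≡4=e (all mod 26).

fudge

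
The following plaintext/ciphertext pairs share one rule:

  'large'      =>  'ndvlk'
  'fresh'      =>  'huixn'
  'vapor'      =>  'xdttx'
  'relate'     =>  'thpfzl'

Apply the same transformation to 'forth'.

In large: l→n is +2, a→d is +3, r→v is +4, g→l is +5 — the shift increases by 1 each position. The shift increases by 1 at each position, starting from +2: 2, 3, 4, ….
On forth: f+2=h, o+3=r, r+4=v, t+5=y, h+6=n.

hrvyn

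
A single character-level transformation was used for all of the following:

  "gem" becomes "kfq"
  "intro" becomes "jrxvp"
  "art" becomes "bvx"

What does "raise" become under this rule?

vbjwf

The shift depends on letter class: consonant g→k is +4, but vowel e→f is +1. Two shifts are in play — +1 for a/e/i/o/u, +4 for every other letter.
For raise: r(cons)+4=v, a(vowel)+1=b, i(vowel)+1=j, s(cons)+4=w, e(vowel)+1=f.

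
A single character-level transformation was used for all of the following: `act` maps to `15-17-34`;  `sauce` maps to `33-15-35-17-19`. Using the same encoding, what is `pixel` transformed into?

a is letter #1 and maps to 15: an offset of 14. Each letter is replaced by its alphabet position (a=1..z=26) + 14.
For pixel: p=16→30, i=9→23, x=24→38, e=5→19, l=12→26.

30-23-38-19-26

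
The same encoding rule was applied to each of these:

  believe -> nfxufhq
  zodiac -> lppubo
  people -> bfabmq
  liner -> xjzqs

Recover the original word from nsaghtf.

brought

It's a Vigenère-style cipher with numeric key [12,1,12]: position i shifts by key[i mod 3].
Decoding nsaghtf: n−12=b, s−1=r, a−12=o, g−12=u, h−1=g, t−12=h, f−12=t.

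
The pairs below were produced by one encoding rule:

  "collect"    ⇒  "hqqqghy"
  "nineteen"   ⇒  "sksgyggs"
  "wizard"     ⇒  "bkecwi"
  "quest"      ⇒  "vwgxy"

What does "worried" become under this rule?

bqwwkgi

The shift depends on letter class: consonant c→h is +5, but vowel o→q is +2. The rule splits by letter class: vowels +2, consonants +5.
On worried: w(cons)+5=b, o(vowel)+2=q, r(cons)+5=w, r(cons)+5=w, i(vowel)+2=k, e(vowel)+2=g, d(cons)+5=i.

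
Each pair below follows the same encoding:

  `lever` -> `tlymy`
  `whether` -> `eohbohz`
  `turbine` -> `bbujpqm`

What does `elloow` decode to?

Shifts by position in lever: pos 0: l→t (+8), pos 1: e→l (+7), pos 2: v→y (+3), pos 3: e→m (+8), pos 4: r→y (+7) — repeating every 3. A repeating key of period 3 is used — shifts +8, +7, +3 over and over.
Decoding elloow: e−8=w, l−7=e, l−3=i, o−8=g, o−7=h, w−3=t.

weight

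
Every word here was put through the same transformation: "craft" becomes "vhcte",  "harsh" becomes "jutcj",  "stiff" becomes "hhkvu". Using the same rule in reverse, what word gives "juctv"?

trash

Read the word backwards and shift each letter +2.
Undoing it on juctv: shift back: j−2=h, u−2=s, c−2=a, t−2=r, v−2=t → hsart; then reverse → trash.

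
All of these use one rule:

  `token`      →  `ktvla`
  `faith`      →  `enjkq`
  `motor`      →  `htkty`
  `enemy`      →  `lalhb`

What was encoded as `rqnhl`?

t(19)→k(10) and o(14)→t(19) fit y≡19x+13 (mod 26); the inverse of 19 mod 26 is 11. This is an affine cipher: with a=0,…,z=25, each position x becomes (19x+13) mod 26.
Reversing it on rqnhl: r(17)→11·(17−13)≡18=s; q(16)→11·(16−13)≡7=h; n(13)→11·(13−13)≡0=a; h(7)→11·(7−13)≡12=m; l(11)→11·(11−13)≡4=e (all mod 26).

shame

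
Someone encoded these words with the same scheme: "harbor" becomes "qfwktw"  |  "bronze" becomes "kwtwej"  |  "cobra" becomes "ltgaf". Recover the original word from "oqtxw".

Shifts by position in harbor: pos 0: h→q (+9), pos 1: a→f (+5), pos 2: r→w (+5), pos 3: b→k (+9), pos 4: o→t (+5), pos 5: r→w (+5) — repeating every 3. A repeating key of period 3 is used — shifts +9, +5, +5 over and over.
Undoing it on oqtxw: o−9=f, q−5=l, t−5=o, x−9=o, w−5=r.

floor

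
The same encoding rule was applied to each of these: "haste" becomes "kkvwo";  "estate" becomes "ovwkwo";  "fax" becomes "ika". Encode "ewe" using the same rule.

Two shifts are in play — +10 for a/e/i/o/u, +3 for every other letter.
For ewe: e(vowel)+10=o, w(cons)+3=z, e(vowel)+10=o.

ozo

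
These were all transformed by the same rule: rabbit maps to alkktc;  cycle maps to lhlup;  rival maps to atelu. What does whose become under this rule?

The shift depends on letter class: consonant r→a is +9, but vowel a→l is +11. The rule splits by letter class: vowels +11, consonants +9.
On whose: w(cons)+9=f, h(cons)+9=q, o(vowel)+11=z, s(cons)+9=b, e(vowel)+11=p.

fqzbp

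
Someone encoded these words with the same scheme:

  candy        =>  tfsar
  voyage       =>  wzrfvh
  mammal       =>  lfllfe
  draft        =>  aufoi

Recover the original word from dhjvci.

weight

c(2)→t(19) and a(0)→f(5) fit y≡7x+5 (mod 26); the inverse of 7 mod 26 is 15. Treating letters as 0–25, the rule is x ↦ 7x + 5 (mod 26).
Decoding dhjvci: d(3)→15·(3−5)≡22=w; h(7)→15·(7−5)≡4=e; j(9)→15·(9−5)≡8=i; v(21)→15·(21−5)≡6=g; c(2)→15·(2−5)≡7=h; i(8)→15·(8−5)≡19=t (all mod 26).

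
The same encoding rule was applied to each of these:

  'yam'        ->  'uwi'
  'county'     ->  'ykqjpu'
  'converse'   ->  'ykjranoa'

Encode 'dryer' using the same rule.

Compare letters: y→u is +22, a→w is +22, m→i is +22 — a constant shift. It's a constant shift of +22 (ROT22).
Applying it to dryer: d+22=z, r+22=n, y+22=u, e+22=a, r+22=n.

znuan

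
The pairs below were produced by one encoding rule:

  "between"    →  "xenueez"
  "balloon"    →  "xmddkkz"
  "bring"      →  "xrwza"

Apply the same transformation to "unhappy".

yzlmvvq

This is an affine cipher: with a=0,…,z=25, each position x becomes (11x+12) mod 26.
For unhappy: u(20)→11·20+12≡24=y; n(13)→11·13+12≡25=z; h(7)→11·7+12≡11=l; a(0)→11·0+12≡12=m; p(15)→11·15+12≡21=v; p(15)→11·15+12≡21=v; y(24)→11·24+12≡16=q (all mod 26).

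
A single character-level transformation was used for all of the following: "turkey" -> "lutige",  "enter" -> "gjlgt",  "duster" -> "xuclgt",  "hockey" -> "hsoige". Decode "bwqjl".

paint

t(19)→l(11) and u(20)→u(20) fit y≡9x+22 (mod 26); the inverse of 9 mod 26 is 3. Treating letters as 0–25, the rule is x ↦ 9x + 22 (mod 26).
Decoding bwqjl: b(1)→3·(1−22)≡15=p; w(22)→3·(22−22)≡0=a; q(16)→3·(16−22)≡8=i; j(9)→3·(9−22)≡13=n; l(11)→3·(11−22)≡19=t (all mod 26).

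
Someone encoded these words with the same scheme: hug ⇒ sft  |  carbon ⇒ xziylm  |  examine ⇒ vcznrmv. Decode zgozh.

Each pair mirrors across the alphabet (h↔s, u↔f, g↔t): positions sum to 25. This is the alphabet-reversal cipher (Atbash): a becomes z, b becomes y, etc.
Undoing it on zgozh: z↔a, g↔t, o↔l, z↔a, h↔s.

atlas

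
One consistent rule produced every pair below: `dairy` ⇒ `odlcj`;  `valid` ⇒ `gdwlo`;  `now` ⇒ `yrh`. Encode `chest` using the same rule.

The shift depends on letter class: consonant d→o is +11, but vowel a→d is +3. Vowels shift forward by 3 and consonants shift forward by 11.
Applying it to chest: c(cons)+11=n, h(cons)+11=s, e(vowel)+3=h, s(cons)+11=d, t(cons)+11=e.

nshde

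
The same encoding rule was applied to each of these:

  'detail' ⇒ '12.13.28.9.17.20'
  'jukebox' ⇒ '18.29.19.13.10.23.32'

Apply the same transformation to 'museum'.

The number is (letter's place in the alphabet, a=1) + 8.
For museum: m=13→21, u=21→29, s=19→27, e=5→13, u=21→29, m=13→21.

21.29.27.13.29.21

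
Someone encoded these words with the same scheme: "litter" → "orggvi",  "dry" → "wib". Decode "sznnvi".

Each pair mirrors across the alphabet (l↔o, i↔r, t↔g): positions sum to 25. Letters are reflected about the middle of the alphabet (position → 25−position): Atbash.
Decoding sznnvi: s↔h, z↔a, n↔m, n↔m, v↔e, i↔r.

hammer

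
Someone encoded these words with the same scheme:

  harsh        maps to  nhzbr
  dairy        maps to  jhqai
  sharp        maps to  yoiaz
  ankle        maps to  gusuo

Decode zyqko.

tribe

In harsh: h→n is +6, a→h is +7, r→z is +8, s→b is +9 — the shift increases by 1 each position. Letter i (0-indexed) is shifted by i+6, so successive shifts are 6, 7, 8, ….
Reversing it on zyqko: z−6=t, y−7=r, q−8=i, k−9=b, o−10=e.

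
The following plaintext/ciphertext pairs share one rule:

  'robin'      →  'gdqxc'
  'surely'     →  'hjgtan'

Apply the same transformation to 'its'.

xih

Each letter is shifted forward by 15 in the alphabet (a Caesar shift of +15).
Applying it to its: i+15=x, t+15=i, s+15=h.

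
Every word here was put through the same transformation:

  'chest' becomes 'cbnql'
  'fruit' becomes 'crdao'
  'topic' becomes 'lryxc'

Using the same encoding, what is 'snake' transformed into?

The output letters match the input read backwards, each shifted +9: chest reversed is tsehc. The word is reversed, then every letter is shifted forward by 9.
Applying it to snake: reverse → ekans; then shift: e+9=n, k+9=t, a+9=j, n+9=w, s+9=b.

ntjwb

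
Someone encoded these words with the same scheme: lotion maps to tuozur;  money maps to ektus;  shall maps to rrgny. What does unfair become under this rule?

xoglta

The output letters match the input read backwards, each shifted +6: lotion reversed is noitol. The word is reversed, then every letter is shifted forward by 6.
Applying it to unfair: reverse → riafnu; then shift: r+6=x, i+6=o, a+6=g, f+6=l, n+6=t, u+6=a.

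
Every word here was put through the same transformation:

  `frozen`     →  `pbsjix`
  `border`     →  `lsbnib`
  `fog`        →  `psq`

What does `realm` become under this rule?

bievw

The shift depends on letter class: consonant f→p is +10, but vowel o→s is +4. Two shifts are in play — +4 for a/e/i/o/u, +10 for every other letter.
Applying it to realm: r(cons)+10=b, e(vowel)+4=i, a(vowel)+4=e, l(cons)+10=v, m(cons)+10=w.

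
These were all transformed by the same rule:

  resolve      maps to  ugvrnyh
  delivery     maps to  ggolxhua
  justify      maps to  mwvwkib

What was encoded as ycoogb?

The shifts repeat in a cycle of length 3: positions 0,1,… shift by +3, +2, +3, then the pattern repeats.
Decoding ycoogb: y−3=v, c−2=a, o−3=l, o−3=l, g−2=e, b−3=y.

valley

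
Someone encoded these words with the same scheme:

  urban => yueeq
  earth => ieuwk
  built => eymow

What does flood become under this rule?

iossg

The shift depends on letter class: consonant r→u is +3, but vowel u→y is +4. Vowels shift forward by 4 and consonants shift forward by 3.
On flood: f(cons)+3=i, l(cons)+3=o, o(vowel)+4=s, o(vowel)+4=s, d(cons)+3=g.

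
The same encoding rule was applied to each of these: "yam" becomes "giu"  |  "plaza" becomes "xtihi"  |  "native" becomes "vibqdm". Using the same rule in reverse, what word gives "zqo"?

Compare letters: y→g is +8, a→i is +8, m→u is +8 — a constant shift. Every letter moves 8 places later in the alphabet, wrapping around z→a.
Decoding zqo: z−8=r, q−8=i, o−8=g.

rig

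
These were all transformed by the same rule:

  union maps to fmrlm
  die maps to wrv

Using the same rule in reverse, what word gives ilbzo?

This is the alphabet-reversal cipher (Atbash): a becomes z, b becomes y, etc.
Undoing it on ilbzo: i↔r, l↔o, b↔y, z↔a, o↔l.

royal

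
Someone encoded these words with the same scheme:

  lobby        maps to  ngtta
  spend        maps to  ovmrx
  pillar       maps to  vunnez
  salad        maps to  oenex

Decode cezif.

l(11)→n(13) and o(14)→g(6) fit y≡15x+4 (mod 26); the inverse of 15 mod 26 is 7. This is an affine cipher: with a=0,…,z=25, each position x becomes (15x+4) mod 26.
Undoing it on cezif: c(2)→7·(2−4)≡12=m; e(4)→7·(4−4)≡0=a; z(25)→7·(25−4)≡17=r; i(8)→7·(8−4)≡2=c; f(5)→7·(5−4)≡7=h (all mod 26).

march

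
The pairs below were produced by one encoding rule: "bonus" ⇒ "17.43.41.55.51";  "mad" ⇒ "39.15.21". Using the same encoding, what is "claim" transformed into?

19.37.15.31.39

b(#2)→17 and o(#15)→43: differences scale by 2, so n = 2·pos + 13. With a=1..z=26, the number is 2·pos + 13.
On claim: c=3→19, l=12→37, a=1→15, i=9→31, m=13→39.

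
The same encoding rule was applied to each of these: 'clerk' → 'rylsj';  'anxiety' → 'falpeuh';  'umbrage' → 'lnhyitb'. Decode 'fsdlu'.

newly

The output letters match the input read backwards, each shifted +7: clerk reversed is krelc. Two steps: reverse the string, then apply a Caesar shift of +7.
Decoding fsdlu: shift back: f−7=y, s−7=l, d−7=w, l−7=e, u−7=n → ylwen; then reverse → newly.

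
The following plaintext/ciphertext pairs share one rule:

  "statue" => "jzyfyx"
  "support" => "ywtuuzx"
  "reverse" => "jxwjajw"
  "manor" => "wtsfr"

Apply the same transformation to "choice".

jhntmh

The output letters match the input read backwards, each shifted +5: statue reversed is eutats. Read the word backwards and shift each letter +5.
On choice: reverse → eciohc; then shift: e+5=j, c+5=h, i+5=n, o+5=t, h+5=m, c+5=h.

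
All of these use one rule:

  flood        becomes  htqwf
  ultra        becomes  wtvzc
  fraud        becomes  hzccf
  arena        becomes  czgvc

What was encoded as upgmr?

sheep

Shifts by position in flood: pos 0: f→h (+2), pos 1: l→t (+8), pos 2: o→q (+2), pos 3: o→w (+8) — repeating every 2. It's a Vigenère-style cipher with numeric key [2,8]: position i shifts by key[i mod 2].
Undoing it on upgmr: u−2=s, p−8=h, g−2=e, m−8=e, r−2=p.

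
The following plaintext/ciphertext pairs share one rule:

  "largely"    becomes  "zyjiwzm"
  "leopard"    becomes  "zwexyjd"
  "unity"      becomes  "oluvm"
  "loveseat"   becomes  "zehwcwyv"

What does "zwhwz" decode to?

l(11)→z(25) and a(0)→y(24) fit y≡19x+24 (mod 26); the inverse of 19 mod 26 is 11. Each letter's alphabet position (a=0..z=25) is mapped through 19·x+24 mod 26 — an affine cipher.
Undoing it on zwhwz: z(25)→11·(25−24)≡11=l; w(22)→11·(22−24)≡4=e; h(7)→11·(7−24)≡21=v; w(22)→11·(22−24)≡4=e; z(25)→11·(25−24)≡11=l (all mod 26).

level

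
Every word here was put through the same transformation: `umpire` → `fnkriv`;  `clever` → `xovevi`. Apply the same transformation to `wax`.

dzc

Each pair mirrors across the alphabet (u↔f, m↔n, p↔k): positions sum to 25. Each letter is replaced by its mirror in the alphabet: a↔z, b↔y, c↔x, and so on (the Atbash cipher).
On wax: w↔d, a↔z, x↔c.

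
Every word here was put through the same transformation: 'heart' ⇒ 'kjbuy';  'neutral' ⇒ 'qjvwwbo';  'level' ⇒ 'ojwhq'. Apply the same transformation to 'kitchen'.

nnufmfq

Shifts by position in heart: pos 0: h→k (+3), pos 1: e→j (+5), pos 2: a→b (+1), pos 3: r→u (+3), pos 4: t→y (+5) — repeating every 3. It's a Vigenère-style cipher with numeric key [3,5,1]: position i shifts by key[i mod 3].
Applying it to kitchen: k+3=n, i+5=n, t+1=u, c+3=f, h+5=m, e+1=f, n+3=q.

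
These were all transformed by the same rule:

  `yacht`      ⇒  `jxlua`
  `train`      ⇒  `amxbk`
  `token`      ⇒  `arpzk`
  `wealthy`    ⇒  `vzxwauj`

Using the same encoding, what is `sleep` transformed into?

y(24)→j(9) and a(0)→x(23) fit y≡7x+23 (mod 26); the inverse of 7 mod 26 is 15. Treating letters as 0–25, the rule is x ↦ 7x + 23 (mod 26).
On sleep: s(18)→7·18+23≡19=t; l(11)→7·11+23≡22=w; e(4)→7·4+23≡25=z; e(4)→7·4+23≡25=z; p(15)→7·15+23≡24=y (all mod 26).

twzzy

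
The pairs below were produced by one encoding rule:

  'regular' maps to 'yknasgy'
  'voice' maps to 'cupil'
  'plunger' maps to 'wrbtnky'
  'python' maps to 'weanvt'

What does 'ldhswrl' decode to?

example

The shifts repeat in a cycle of length 2: positions 0,1,… shift by +7, +6, then the pattern repeats.
Reversing it on ldhswrl: l−7=e, d−6=x, h−7=a, s−6=m, w−7=p, r−6=l, l−7=e.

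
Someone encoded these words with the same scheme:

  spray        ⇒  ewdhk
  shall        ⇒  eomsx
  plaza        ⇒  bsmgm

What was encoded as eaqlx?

steel

Shifts by position in spray: pos 0: s→e (+12), pos 1: p→w (+7), pos 2: r→d (+12), pos 3: a→h (+7) — repeating every 2. The shifts repeat in a cycle of length 2: positions 0,1,… shift by +12, +7, then the pattern repeats.
Reversing it on eaqlx: e−12=s, a−7=t, q−12=e, l−7=e, x−12=l.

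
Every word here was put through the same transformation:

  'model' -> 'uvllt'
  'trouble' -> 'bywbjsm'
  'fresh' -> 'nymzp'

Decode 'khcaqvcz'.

It's a Vigenère-style cipher with numeric key [8,7]: position i shifts by key[i mod 2].
Reversing it on khcaqvcz: k−8=c, h−7=a, c−8=u, a−7=t, q−8=i, v−7=o, c−8=u, z−7=s.

cautious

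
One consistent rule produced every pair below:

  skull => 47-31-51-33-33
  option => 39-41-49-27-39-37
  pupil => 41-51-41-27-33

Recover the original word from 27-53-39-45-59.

The formula is n = 2×(alphabet index, a=1) + 9.
Decoding 27-53-39-45-59: 27→(27−9)÷2=9=i, 53→(53−9)÷2=22=v, 39→(39−9)÷2=15=o, 45→(45−9)÷2=18=r, 59→(59−9)÷2=25=y.

ivory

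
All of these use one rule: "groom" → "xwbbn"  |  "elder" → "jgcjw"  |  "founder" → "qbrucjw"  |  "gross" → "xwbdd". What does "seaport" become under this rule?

Each letter's alphabet position (a=0..z=25) is mapped through 7·x+7 mod 26 — an affine cipher.
Applying it to seaport: s(18)→7·18+7≡3=d; e(4)→7·4+7≡9=j; a(0)→7·0+7≡7=h; p(15)→7·15+7≡8=i; o(14)→7·14+7≡1=b; r(17)→7·17+7≡22=w; t(19)→7·19+7≡10=k (all mod 26).

djhibwk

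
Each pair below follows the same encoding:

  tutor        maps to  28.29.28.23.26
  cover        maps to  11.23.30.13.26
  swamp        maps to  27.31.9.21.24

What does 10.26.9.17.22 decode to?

Each letter is replaced by its alphabet position (a=1..z=26) + 8.
Undoing it on 10.26.9.17.22: 10→(10−8)÷1=2=b, 26→(26−8)÷1=18=r, 9→(9−8)÷1=1=a, 17→(17−8)÷1=9=i, 22→(22−8)÷1=14=n.

brain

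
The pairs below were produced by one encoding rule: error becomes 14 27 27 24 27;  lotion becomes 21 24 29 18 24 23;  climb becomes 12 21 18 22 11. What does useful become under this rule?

e is letter #5 and maps to 14: an offset of 9. Letters become their 1-based position plus 9 (so a→10, b→11, …).
Applying it to useful: u=21→30, s=19→28, e=5→14, f=6→15, u=21→30, l=12→21.

30 28 14 15 30 21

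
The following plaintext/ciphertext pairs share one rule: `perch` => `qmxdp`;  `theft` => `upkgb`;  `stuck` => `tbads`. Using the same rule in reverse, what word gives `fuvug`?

empty

Shifts by position in perch: pos 0: p→q (+1), pos 1: e→m (+8), pos 2: r→x (+6), pos 3: c→d (+1), pos 4: h→p (+8) — repeating every 3. The shifts repeat in a cycle of length 3: positions 0,1,… shift by +1, +8, +6, then the pattern repeats.
Decoding fuvug: f−1=e, u−8=m, v−6=p, u−1=t, g−8=y.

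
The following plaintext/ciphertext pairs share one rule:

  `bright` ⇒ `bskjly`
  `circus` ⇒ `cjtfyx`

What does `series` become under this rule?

sftlix

In bright: b→b is +0, r→s is +1, i→k is +2, g→j is +3 — the shift increases by 1 each position. The shift increases by 1 at each position, starting from +0: 0, 1, 2, ….
Applying it to series: s+0=s, e+1=f, r+2=t, i+3=l, e+4=i, s+5=x.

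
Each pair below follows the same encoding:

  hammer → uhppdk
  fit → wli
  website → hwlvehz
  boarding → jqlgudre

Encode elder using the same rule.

uhgoh

The output letters match the input read backwards, each shifted +3: hammer reversed is remmah. Two steps: reverse the string, then apply a Caesar shift of +3.
For elder: reverse → redle; then shift: r+3=u, e+3=h, d+3=g, l+3=o, e+3=h.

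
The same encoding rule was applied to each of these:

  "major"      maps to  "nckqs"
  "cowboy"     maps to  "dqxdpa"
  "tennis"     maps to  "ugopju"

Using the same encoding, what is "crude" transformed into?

dtvff

Shifts by position in major: pos 0: m→n (+1), pos 1: a→c (+2), pos 2: j→k (+1), pos 3: o→q (+2) — repeating every 2. The shifts repeat in a cycle of length 2: positions 0,1,… shift by +1, +2, then the pattern repeats.
Applying it to crude: c+1=d, r+2=t, u+1=v, d+2=f, e+1=f.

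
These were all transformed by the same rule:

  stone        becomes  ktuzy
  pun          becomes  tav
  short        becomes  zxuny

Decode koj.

die

Read the word backwards and shift each letter +6.
Undoing it on koj: shift back: k−6=e, o−6=i, j−6=d → eid; then reverse → die.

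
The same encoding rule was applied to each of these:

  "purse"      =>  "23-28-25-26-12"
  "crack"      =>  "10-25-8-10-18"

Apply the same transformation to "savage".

26-8-29-8-14-12

The number is (letter's place in the alphabet, a=1) + 7.
For savage: s=19→26, a=1→8, v=22→29, a=1→8, g=7→14, e=5→12.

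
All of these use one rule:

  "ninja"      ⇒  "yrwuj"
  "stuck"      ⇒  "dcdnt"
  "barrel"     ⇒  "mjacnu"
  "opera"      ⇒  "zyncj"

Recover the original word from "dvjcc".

smart

Shifts by position in ninja: pos 0: n→y (+11), pos 1: i→r (+9), pos 2: n→w (+9), pos 3: j→u (+11), pos 4: a→j (+9) — repeating every 3. A repeating key of period 3 is used — shifts +11, +9, +9 over and over.
Reversing it on dvjcc: d−11=s, v−9=m, j−9=a, c−11=r, c−9=t.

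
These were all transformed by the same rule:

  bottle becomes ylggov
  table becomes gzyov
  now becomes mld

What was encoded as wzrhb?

daisy

Letters are reflected about the middle of the alphabet (position → 25−position): Atbash.
Undoing it on wzrhb: w↔d, z↔a, r↔i, h↔s, b↔y.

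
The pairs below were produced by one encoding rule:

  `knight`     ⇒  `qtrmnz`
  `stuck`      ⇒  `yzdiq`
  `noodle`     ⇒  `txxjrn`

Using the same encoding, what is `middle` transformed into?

srjjrn

Vowels shift forward by 9 and consonants shift forward by 6.
On middle: m(cons)+6=s, i(vowel)+9=r, d(cons)+6=j, d(cons)+6=j, l(cons)+6=r, e(vowel)+9=n.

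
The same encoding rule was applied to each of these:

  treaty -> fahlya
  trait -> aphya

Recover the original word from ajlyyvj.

correct

Read the word backwards and shift each letter +7.
Decoding ajlyyvj: shift back: a−7=t, j−7=c, l−7=e, y−7=r, y−7=r, v−7=o, j−7=c → tcerroc; then reverse → correct.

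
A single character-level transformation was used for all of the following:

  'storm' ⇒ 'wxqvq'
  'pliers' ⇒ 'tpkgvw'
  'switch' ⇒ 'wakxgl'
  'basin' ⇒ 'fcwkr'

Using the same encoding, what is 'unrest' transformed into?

wrvgwx

The shift depends on letter class: consonant s→w is +4, but vowel o→q is +2. Vowels shift forward by 2 and consonants shift forward by 4.
On unrest: u(vowel)+2=w, n(cons)+4=r, r(cons)+4=v, e(vowel)+2=g, s(cons)+4=w, t(cons)+4=x.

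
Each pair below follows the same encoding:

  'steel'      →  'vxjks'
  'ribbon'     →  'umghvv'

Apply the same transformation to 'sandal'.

vesjht

The shift increases by 1 at each position, starting from +3: 3, 4, 5, ….
On sandal: s+3=v, a+4=e, n+5=s, d+6=j, a+7=h, l+8=t.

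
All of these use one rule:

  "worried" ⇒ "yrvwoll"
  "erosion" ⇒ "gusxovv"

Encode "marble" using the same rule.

odvgrl

In worried: w→y is +2, o→r is +3, r→v is +4, r→w is +5 — the shift increases by 1 each position. Each letter shifts forward by (position + 2), i.e. 2, 3, 4, … — the shift grows by one for each successive letter.
For marble: m+2=o, a+3=d, r+4=v, b+5=g, l+6=r, e+7=l.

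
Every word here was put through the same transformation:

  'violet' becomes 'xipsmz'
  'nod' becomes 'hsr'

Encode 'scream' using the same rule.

The output letters match the input read backwards, each shifted +4: violet reversed is teloiv. The word is reversed, then every letter is shifted forward by 4.
For scream: reverse → maercs; then shift: m+4=q, a+4=e, e+4=i, r+4=v, c+4=g, s+4=w.

qeivgw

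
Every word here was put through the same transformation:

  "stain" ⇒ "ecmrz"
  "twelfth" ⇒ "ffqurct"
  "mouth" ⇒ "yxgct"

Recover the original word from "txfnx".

hotel

It's a Vigenère-style cipher with numeric key [12,9]: position i shifts by key[i mod 2].
Undoing it on txfnx: t−12=h, x−9=o, f−12=t, n−9=e, x−12=l.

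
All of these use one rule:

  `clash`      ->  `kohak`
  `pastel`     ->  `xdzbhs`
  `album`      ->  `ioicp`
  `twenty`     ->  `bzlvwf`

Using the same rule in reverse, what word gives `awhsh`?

stake

Shifts by position in clash: pos 0: c→k (+8), pos 1: l→o (+3), pos 2: a→h (+7), pos 3: s→a (+8), pos 4: h→k (+3) — repeating every 3. A repeating key of period 3 is used — shifts +8, +3, +7 over and over.
Reversing it on awhsh: a−8=s, w−3=t, h−7=a, s−8=k, h−3=e.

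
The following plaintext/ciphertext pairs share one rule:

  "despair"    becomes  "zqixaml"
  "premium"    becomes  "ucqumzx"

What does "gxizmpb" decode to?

therapy

The output letters match the input read backwards, each shifted +8: despair reversed is riapsed. Two steps: reverse the string, then apply a Caesar shift of +8.
Decoding gxizmpb: shift back: g−8=y, x−8=p, i−8=a, z−8=r, m−8=e, p−8=h, b−8=t → ypareht; then reverse → therapy.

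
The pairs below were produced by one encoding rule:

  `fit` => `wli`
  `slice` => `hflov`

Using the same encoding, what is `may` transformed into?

bdp

Two steps: reverse the string, then apply a Caesar shift of +3.
Applying it to may: reverse → yam; then shift: y+3=b, a+3=d, m+3=p.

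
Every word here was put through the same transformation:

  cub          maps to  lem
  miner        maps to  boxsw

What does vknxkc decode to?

The output letters match the input read backwards, each shifted +10: cub reversed is buc. Two steps: reverse the string, then apply a Caesar shift of +10.
Decoding vknxkc: shift back: v−10=l, k−10=a, n−10=d, x−10=n, k−10=a, c−10=s → ladnas; then reverse → sandal.

sandal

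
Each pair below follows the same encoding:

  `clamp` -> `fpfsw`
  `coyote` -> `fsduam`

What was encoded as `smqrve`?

pillow

The shift increases by 1 at each position, starting from +3: 3, 4, 5, ….
Decoding smqrve: s−3=p, m−4=i, q−5=l, r−6=l, v−7=o, e−8=w.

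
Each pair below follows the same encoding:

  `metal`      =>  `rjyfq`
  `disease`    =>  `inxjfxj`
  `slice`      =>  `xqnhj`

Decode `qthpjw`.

Compare letters: m→r is +5, e→j is +5, t→y is +5 — a constant shift. This is a Caesar cipher with shift 5.
Decoding qthpjw: q−5=l, t−5=o, h−5=c, p−5=k, j−5=e, w−5=r.

locker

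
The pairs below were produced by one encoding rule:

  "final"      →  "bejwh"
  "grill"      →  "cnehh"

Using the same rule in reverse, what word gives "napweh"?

retail

Every letter moves 22 places later in the alphabet, wrapping around z→a.
Undoing it on napweh: n−22=r, a−22=e, p−22=t, w−22=a, e−22=i, h−22=l.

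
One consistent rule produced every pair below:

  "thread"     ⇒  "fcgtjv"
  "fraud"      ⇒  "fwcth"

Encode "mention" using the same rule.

pqkvpgo

Read the word backwards and shift each letter +2.
For mention: reverse → noitnem; then shift: n+2=p, o+2=q, i+2=k, t+2=v, n+2=p, e+2=g, m+2=o.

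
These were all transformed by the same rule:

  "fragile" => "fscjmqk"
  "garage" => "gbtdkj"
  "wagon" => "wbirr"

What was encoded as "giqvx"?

In fragile: f→f is +0, r→s is +1, a→c is +2, g→j is +3 — the shift increases by 1 each position. The shift increases by 1 at each position, starting from +0: 0, 1, 2, ….
Undoing it on giqvx: g−0=g, i−1=h, q−2=o, v−3=s, x−4=t.

ghost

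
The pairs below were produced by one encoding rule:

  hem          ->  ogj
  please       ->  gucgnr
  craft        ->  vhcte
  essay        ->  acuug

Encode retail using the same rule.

The output letters match the input read backwards, each shifted +2: hem reversed is meh. The word is reversed, then every letter is shifted forward by 2.
For retail: reverse → liater; then shift: l+2=n, i+2=k, a+2=c, t+2=v, e+2=g, r+2=t.

nkcvgt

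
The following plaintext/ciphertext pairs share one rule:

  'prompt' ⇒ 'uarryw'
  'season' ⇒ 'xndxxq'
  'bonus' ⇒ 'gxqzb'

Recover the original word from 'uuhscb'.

Shifts by position in prompt: pos 0: p→u (+5), pos 1: r→a (+9), pos 2: o→r (+3), pos 3: m→r (+5), pos 4: p→y (+9), pos 5: t→w (+3) — repeating every 3. It's a Vigenère-style cipher with numeric key [5,9,3]: position i shifts by key[i mod 3].
Undoing it on uuhscb: u−5=p, u−9=l, h−3=e, s−5=n, c−9=t, b−3=y.

plenty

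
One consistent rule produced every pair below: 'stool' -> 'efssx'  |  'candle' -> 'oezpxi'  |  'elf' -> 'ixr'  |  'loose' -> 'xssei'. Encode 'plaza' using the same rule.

bxele

The shift depends on letter class: consonant s→e is +12, but vowel o→s is +4. The rule splits by letter class: vowels +4, consonants +12.
On plaza: p(cons)+12=b, l(cons)+12=x, a(vowel)+4=e, z(cons)+12=l, a(vowel)+4=e.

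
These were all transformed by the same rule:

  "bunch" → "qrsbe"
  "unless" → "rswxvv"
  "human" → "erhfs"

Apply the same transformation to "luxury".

wryrkj

b(1)→q(16) and u(20)→r(17) fit y≡11x+5 (mod 26); the inverse of 11 mod 26 is 19. Treating letters as 0–25, the rule is x ↦ 11x + 5 (mod 26).
Applying it to luxury: l(11)→11·11+5≡22=w; u(20)→11·20+5≡17=r; x(23)→11·23+5≡24=y; u(20)→11·20+5≡17=r; r(17)→11·17+5≡10=k; y(24)→11·24+5≡9=j (all mod 26).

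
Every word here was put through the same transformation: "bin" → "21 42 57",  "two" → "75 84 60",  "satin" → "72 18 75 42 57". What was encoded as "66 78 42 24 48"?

quick

b(#2)→21 and i(#9)→42: differences scale by 3, so n = 3·pos + 15. Each letter becomes 3×(its alphabet position, a=1..z=26) + 15.
Undoing it on 66 78 42 24 48: 66→(66−15)÷3=17=q, 78→(78−15)÷3=21=u, 42→(42−15)÷3=9=i, 24→(24−15)÷3=3=c, 48→(48−15)÷3=11=k.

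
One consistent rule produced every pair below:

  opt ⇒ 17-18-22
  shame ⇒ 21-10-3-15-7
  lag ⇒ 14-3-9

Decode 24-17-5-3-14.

o is letter #15 and maps to 17: an offset of 2. The number is (letter's place in the alphabet, a=1) + 2.
Undoing it on 24-17-5-3-14: 24→(24−2)÷1=22=v, 17→(17−2)÷1=15=o, 5→(5−2)÷1=3=c, 3→(3−2)÷1=1=a, 14→(14−2)÷1=12=l.

vocal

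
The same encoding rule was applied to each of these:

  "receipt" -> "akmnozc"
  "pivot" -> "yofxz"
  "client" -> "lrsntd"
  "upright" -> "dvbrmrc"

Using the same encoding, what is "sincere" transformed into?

Shifts by position in receipt: pos 0: r→a (+9), pos 1: e→k (+6), pos 2: c→m (+10), pos 3: e→n (+9), pos 4: i→o (+6), pos 5: p→z (+10) — repeating every 3. The shifts repeat in a cycle of length 3: positions 0,1,… shift by +9, +6, +10, then the pattern repeats.
On sincere: s+9=b, i+6=o, n+10=x, c+9=l, e+6=k, r+10=b, e+9=n.

boxlkbn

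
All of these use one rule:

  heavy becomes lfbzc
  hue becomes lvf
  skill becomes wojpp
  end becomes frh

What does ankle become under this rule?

Two shifts are in play — +1 for a/e/i/o/u, +4 for every other letter.
For ankle: a(vowel)+1=b, n(cons)+4=r, k(cons)+4=o, l(cons)+4=p, e(vowel)+1=f.

bropf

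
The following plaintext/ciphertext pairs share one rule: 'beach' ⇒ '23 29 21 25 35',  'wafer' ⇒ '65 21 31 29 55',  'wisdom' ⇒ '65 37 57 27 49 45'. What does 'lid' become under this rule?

b(#2)→23 and e(#5)→29: differences scale by 2, so n = 2·pos + 19. With a=1..z=26, the number is 2·pos + 19.
Applying it to lid: l=12→43, i=9→37, d=4→27.

43 37 27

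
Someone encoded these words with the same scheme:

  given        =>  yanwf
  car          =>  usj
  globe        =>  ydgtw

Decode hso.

paw

Compare letters: g→y is +18, i→a is +18, v→n is +18 — a constant shift. This is a Caesar cipher with shift 18.
Decoding hso: h−18=p, s−18=a, o−18=w.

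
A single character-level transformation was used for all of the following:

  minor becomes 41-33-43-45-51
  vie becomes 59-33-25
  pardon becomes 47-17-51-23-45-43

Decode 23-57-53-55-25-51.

duster

m(#13)→41 and i(#9)→33: differences scale by 2, so n = 2·pos + 15. Each letter becomes 2×(its alphabet position, a=1..z=26) + 15.
Reversing it on 23-57-53-55-25-51: 23→(23−15)÷2=4=d, 57→(57−15)÷2=21=u, 53→(53−15)÷2=19=s, 55→(55−15)÷2=20=t, 25→(25−15)÷2=5=e, 51→(51−15)÷2=18=r.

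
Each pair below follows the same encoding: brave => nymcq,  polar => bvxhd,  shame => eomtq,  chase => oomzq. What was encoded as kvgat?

It's a Vigenère-style cipher with numeric key [12,7]: position i shifts by key[i mod 2].
Reversing it on kvgat: k−12=y, v−7=o, g−12=u, a−7=t, t−12=h.

youth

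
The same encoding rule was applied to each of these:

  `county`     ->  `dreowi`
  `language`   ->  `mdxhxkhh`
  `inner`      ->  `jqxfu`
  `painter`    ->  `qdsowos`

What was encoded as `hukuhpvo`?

Shifts by position in county: pos 0: c→d (+1), pos 1: o→r (+3), pos 2: u→e (+10), pos 3: n→o (+1), pos 4: t→w (+3), pos 5: y→i (+10) — repeating every 3. A repeating key of period 3 is used — shifts +1, +3, +10 over and over.
Undoing it on hukuhpvo: h−1=g, u−3=r, k−10=a, u−1=t, h−3=e, p−10=f, v−1=u, o−3=l.

grateful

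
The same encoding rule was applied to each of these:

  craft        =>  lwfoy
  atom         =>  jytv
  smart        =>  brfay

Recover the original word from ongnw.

Shifts by position in craft: pos 0: c→l (+9), pos 1: r→w (+5), pos 2: a→f (+5), pos 3: f→o (+9), pos 4: t→y (+5) — repeating every 3. The shifts repeat in a cycle of length 3: positions 0,1,… shift by +9, +5, +5, then the pattern repeats.
Undoing it on ongnw: o−9=f, n−5=i, g−5=b, n−9=e, w−5=r.

fiber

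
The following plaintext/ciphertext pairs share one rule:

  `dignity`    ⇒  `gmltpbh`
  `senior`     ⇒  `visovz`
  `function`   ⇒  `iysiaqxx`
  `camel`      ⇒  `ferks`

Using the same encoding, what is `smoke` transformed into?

vqtql

In dignity: d→g is +3, i→m is +4, g→l is +5, n→t is +6 — the shift increases by 1 each position. Letter i (0-indexed) is shifted by i+3, so successive shifts are 3, 4, 5, ….
For smoke: s+3=v, m+4=q, o+5=t, k+6=q, e+7=l.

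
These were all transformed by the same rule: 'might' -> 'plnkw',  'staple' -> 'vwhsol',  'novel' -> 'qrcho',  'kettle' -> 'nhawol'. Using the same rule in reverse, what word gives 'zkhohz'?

Shifts by position in might: pos 0: m→p (+3), pos 1: i→l (+3), pos 2: g→n (+7), pos 3: h→k (+3), pos 4: t→w (+3) — repeating every 3. The shifts repeat in a cycle of length 3: positions 0,1,… shift by +3, +3, +7, then the pattern repeats.
Undoing it on zkhohz: z−3=w, k−3=h, h−7=a, o−3=l, h−3=e, z−7=s.

whales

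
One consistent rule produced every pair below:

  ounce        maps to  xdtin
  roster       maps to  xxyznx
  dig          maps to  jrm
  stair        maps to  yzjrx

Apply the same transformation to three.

znxnn

The shift depends on letter class: consonant n→t is +6, but vowel o→x is +9. Two shifts are in play — +9 for a/e/i/o/u, +6 for every other letter.
Applying it to three: t(cons)+6=z, h(cons)+6=n, r(cons)+6=x, e(vowel)+9=n, e(vowel)+9=n.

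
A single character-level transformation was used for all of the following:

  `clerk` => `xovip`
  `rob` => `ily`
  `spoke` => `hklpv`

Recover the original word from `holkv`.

Each pair mirrors across the alphabet (c↔x, l↔o, e↔v): positions sum to 25. Letters are reflected about the middle of the alphabet (position → 25−position): Atbash.
Reversing it on holkv: h↔s, o↔l, l↔o, k↔p, v↔e.

slope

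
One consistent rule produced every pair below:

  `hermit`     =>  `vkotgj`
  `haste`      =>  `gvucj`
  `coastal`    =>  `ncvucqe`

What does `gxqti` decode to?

The output letters match the input read backwards, each shifted +2: hermit reversed is timreh. Two steps: reverse the string, then apply a Caesar shift of +2.
Undoing it on gxqti: shift back: g−2=e, x−2=v, q−2=o, t−2=r, i−2=g → evorg; then reverse → grove.

grove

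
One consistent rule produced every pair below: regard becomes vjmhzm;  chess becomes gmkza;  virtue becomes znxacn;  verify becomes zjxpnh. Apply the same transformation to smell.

wrkst

In regard: r→v is +4, e→j is +5, g→m is +6, a→h is +7 — the shift increases by 1 each position. The shift increases by 1 at each position, starting from +4: 4, 5, 6, ….
On smell: s+4=w, m+5=r, e+6=k, l+7=s, l+8=t.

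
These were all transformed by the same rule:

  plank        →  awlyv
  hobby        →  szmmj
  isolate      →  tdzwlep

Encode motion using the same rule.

Compare letters: p→a is +11, l→w is +11, a→l is +11 — a constant shift. This is a Caesar cipher with shift 11.
For motion: m+11=x, o+11=z, t+11=e, i+11=t, o+11=z, n+11=y.

xzetzy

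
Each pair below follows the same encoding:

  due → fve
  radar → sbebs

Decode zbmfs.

relay

Two steps: reverse the string, then apply a Caesar shift of +1.
Reversing it on zbmfs: shift back: z−1=y, b−1=a, m−1=l, f−1=e, s−1=r → yaler; then reverse → relay.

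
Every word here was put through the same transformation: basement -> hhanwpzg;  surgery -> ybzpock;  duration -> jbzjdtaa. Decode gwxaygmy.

Each letter shifts forward by (position + 6), i.e. 6, 7, 8, … — the shift grows by one for each successive letter.
Undoing it on gwxaygmy: g−6=a, w−7=p, x−8=p, a−9=r, y−10=o, g−11=v, m−12=a, y−13=l.

approval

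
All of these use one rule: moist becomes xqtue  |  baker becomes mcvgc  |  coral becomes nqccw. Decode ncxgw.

camel

The shifts repeat in a cycle of length 2: positions 0,1,… shift by +11, +2, then the pattern repeats.
Undoing it on ncxgw: n−11=c, c−2=a, x−11=m, g−2=e, w−11=l.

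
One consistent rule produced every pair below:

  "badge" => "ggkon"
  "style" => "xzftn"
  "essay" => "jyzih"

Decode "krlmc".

In badge: b→g is +5, a→g is +6, d→k is +7, g→o is +8 — the shift increases by 1 each position. The shift increases by 1 at each position, starting from +5: 5, 6, 7, ….
Reversing it on krlmc: k−5=f, r−6=l, l−7=e, m−8=e, c−9=t.

fleet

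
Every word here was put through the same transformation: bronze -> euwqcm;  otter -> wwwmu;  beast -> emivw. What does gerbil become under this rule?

jmueqo

The shift depends on letter class: consonant b→e is +3, but vowel o→w is +8. Vowels shift forward by 8 and consonants shift forward by 3.
For gerbil: g(cons)+3=j, e(vowel)+8=m, r(cons)+3=u, b(cons)+3=e, i(vowel)+8=q, l(cons)+3=o.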